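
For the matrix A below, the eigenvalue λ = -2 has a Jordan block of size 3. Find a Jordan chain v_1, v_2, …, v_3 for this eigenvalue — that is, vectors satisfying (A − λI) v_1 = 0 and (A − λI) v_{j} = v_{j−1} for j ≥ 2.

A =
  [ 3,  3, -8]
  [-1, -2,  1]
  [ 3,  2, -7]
A Jordan chain for λ = -2 of length 3:
v_1 = (-2, -2, -2)ᵀ
v_2 = (5, -1, 3)ᵀ
v_3 = (1, 0, 0)ᵀ

Let N = A − (-2)·I. We want v_3 with N^3 v_3 = 0 but N^2 v_3 ≠ 0; then v_{j-1} := N · v_j for j = 3, …, 2.

Pick v_3 = (1, 0, 0)ᵀ.
Then v_2 = N · v_3 = (5, -1, 3)ᵀ.
Then v_1 = N · v_2 = (-2, -2, -2)ᵀ.

Sanity check: (A − (-2)·I) v_1 = (0, 0, 0)ᵀ = 0. ✓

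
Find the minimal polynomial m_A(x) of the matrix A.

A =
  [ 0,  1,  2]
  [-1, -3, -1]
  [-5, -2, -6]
x^3 + 9*x^2 + 27*x + 27

The characteristic polynomial is χ_A(x) = (x + 3)^3, so the eigenvalues are known. The minimal polynomial is
  m_A(x) = Π_λ (x − λ)^{k_λ}
where k_λ is the size of the *largest* Jordan block for λ (equivalently, the smallest k with (A − λI)^k v = 0 for every generalised eigenvector v of λ).

  λ = -3: largest Jordan block has size 3, contributing (x + 3)^3

So m_A(x) = (x + 3)^3 = x^3 + 9*x^2 + 27*x + 27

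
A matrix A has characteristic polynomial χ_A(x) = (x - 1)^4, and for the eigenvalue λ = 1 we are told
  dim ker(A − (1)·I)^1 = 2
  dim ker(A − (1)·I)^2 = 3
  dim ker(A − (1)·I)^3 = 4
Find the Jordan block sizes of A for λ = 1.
Block sizes for λ = 1: [3, 1]

From the dimensions of kernels of powers, the number of Jordan blocks of size at least j is d_j − d_{j−1} where d_j = dim ker(N^j) (with d_0 = 0). Computing the differences gives [2, 1, 1].
The number of blocks of size exactly k is (#blocks of size ≥ k) − (#blocks of size ≥ k + 1), so the partition is: 1 block(s) of size 1, 1 block(s) of size 3.
In nonincreasing order the block sizes are [3, 1].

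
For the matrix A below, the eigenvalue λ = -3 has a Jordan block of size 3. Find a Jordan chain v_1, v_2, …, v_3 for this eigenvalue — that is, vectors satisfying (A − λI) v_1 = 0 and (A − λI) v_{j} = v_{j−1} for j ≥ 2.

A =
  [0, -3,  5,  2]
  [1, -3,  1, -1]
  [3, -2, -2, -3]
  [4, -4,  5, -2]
A Jordan chain for λ = -3 of length 3:
v_1 = (2, 1, -1, 1)ᵀ
v_2 = (0, 1, 1, 0)ᵀ
v_3 = (1, 1, 0, 0)ᵀ

Let N = A − (-3)·I. We want v_3 with N^3 v_3 = 0 but N^2 v_3 ≠ 0; then v_{j-1} := N · v_j for j = 3, …, 2.

Pick v_3 = (1, 1, 0, 0)ᵀ.
Then v_2 = N · v_3 = (0, 1, 1, 0)ᵀ.
Then v_1 = N · v_2 = (2, 1, -1, 1)ᵀ.

Sanity check: (A − (-3)·I) v_1 = (0, 0, 0, 0)ᵀ = 0. ✓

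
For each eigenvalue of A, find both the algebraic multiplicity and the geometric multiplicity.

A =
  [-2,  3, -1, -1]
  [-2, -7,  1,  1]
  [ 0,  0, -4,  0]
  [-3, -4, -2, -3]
λ = -4: alg = 4, geom = 2

Step 1 — factor the characteristic polynomial to read off the algebraic multiplicities:
  χ_A(x) = (x + 4)^4

Step 2 — compute geometric multiplicities via the rank-nullity identity g(λ) = n − rank(A − λI):
  rank(A − (-4)·I) = 2, so dim ker(A − (-4)·I) = n − 2 = 2

Summary:
  λ = -4: algebraic multiplicity = 4, geometric multiplicity = 2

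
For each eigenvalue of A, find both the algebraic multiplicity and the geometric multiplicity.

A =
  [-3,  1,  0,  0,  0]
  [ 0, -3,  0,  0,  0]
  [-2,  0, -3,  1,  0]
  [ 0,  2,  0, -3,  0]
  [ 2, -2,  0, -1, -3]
λ = -3: alg = 5, geom = 3

Step 1 — factor the characteristic polynomial to read off the algebraic multiplicities:
  χ_A(x) = (x + 3)^5

Step 2 — compute geometric multiplicities via the rank-nullity identity g(λ) = n − rank(A − λI):
  rank(A − (-3)·I) = 2, so dim ker(A − (-3)·I) = n − 2 = 3

Summary:
  λ = -3: algebraic multiplicity = 5, geometric multiplicity = 3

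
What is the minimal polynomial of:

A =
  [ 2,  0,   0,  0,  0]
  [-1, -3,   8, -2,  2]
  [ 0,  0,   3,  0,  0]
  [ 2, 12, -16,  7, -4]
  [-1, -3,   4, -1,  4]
x^2 - 5*x + 6

The characteristic polynomial is χ_A(x) = (x - 3)^3*(x - 2)^2, so the eigenvalues are known. The minimal polynomial is
  m_A(x) = Π_λ (x − λ)^{k_λ}
where k_λ is the size of the *largest* Jordan block for λ (equivalently, the smallest k with (A − λI)^k v = 0 for every generalised eigenvector v of λ).

  λ = 2: largest Jordan block has size 1, contributing (x − 2)
  λ = 3: largest Jordan block has size 1, contributing (x − 3)

So m_A(x) = (x - 3)*(x - 2) = x^2 - 5*x + 6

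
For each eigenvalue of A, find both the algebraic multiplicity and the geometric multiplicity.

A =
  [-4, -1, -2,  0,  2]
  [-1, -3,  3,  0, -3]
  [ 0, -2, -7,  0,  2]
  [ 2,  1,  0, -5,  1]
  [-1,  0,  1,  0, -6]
λ = -5: alg = 5, geom = 2

Step 1 — factor the characteristic polynomial to read off the algebraic multiplicities:
  χ_A(x) = (x + 5)^5

Step 2 — compute geometric multiplicities via the rank-nullity identity g(λ) = n − rank(A − λI):
  rank(A − (-5)·I) = 3, so dim ker(A − (-5)·I) = n − 3 = 2

Summary:
  λ = -5: algebraic multiplicity = 5, geometric multiplicity = 2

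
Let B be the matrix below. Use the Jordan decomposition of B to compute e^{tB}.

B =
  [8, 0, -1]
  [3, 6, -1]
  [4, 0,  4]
e^{tB} =
  [2*t*exp(6*t) + exp(6*t), 0, -t*exp(6*t)]
  [t^2*exp(6*t) + 3*t*exp(6*t), exp(6*t), -t^2*exp(6*t)/2 - t*exp(6*t)]
  [4*t*exp(6*t), 0, -2*t*exp(6*t) + exp(6*t)]

Strategy: write B = P · J · P⁻¹ where J is a Jordan canonical form, so e^{tB} = P · e^{tJ} · P⁻¹, and e^{tJ} can be computed block-by-block.

B has Jordan form
J =
  [6, 1, 0]
  [0, 6, 1]
  [0, 0, 6]
(up to reordering of blocks).

Per-block formulas:
  For a 3×3 Jordan block J_3(6): exp(t · J_3(6)) = e^(6t)·(I + t·N + (t^2/2)·N^2), where N is the 3×3 nilpotent shift.

After assembling e^{tJ} and conjugating by P, we get:

e^{tB} =
  [2*t*exp(6*t) + exp(6*t), 0, -t*exp(6*t)]
  [t^2*exp(6*t) + 3*t*exp(6*t), exp(6*t), -t^2*exp(6*t)/2 - t*exp(6*t)]
  [4*t*exp(6*t), 0, -2*t*exp(6*t) + exp(6*t)]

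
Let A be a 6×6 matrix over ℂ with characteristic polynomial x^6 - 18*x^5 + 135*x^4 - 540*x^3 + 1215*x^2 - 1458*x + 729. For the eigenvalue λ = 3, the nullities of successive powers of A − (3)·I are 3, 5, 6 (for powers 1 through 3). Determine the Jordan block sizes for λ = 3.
Block sizes for λ = 3: [3, 2, 1]

From the dimensions of kernels of powers, the number of Jordan blocks of size at least j is d_j − d_{j−1} where d_j = dim ker(N^j) (with d_0 = 0). Computing the differences gives [3, 2, 1].
The number of blocks of size exactly k is (#blocks of size ≥ k) − (#blocks of size ≥ k + 1), so the partition is: 1 block(s) of size 1, 1 block(s) of size 2, 1 block(s) of size 3.
In nonincreasing order the block sizes are [3, 2, 1].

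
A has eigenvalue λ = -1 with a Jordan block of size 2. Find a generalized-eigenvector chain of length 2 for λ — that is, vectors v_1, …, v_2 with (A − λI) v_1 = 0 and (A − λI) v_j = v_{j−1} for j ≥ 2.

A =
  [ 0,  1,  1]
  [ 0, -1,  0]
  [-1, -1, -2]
A Jordan chain for λ = -1 of length 2:
v_1 = (1, 0, -1)ᵀ
v_2 = (1, 0, 0)ᵀ

Let N = A − (-1)·I. We want v_2 with N^2 v_2 = 0 but N^1 v_2 ≠ 0; then v_{j-1} := N · v_j for j = 2, …, 2.

Pick v_2 = (1, 0, 0)ᵀ.
Then v_1 = N · v_2 = (1, 0, -1)ᵀ.

Sanity check: (A − (-1)·I) v_1 = (0, 0, 0)ᵀ = 0. ✓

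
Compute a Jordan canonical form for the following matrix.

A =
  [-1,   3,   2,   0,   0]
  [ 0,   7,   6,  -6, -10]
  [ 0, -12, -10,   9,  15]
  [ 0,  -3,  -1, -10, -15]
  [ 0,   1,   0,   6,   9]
J_2(-1) ⊕ J_2(-1) ⊕ J_1(-1)

The characteristic polynomial is
  det(x·I − A) = x^5 + 5*x^4 + 10*x^3 + 10*x^2 + 5*x + 1 = (x + 1)^5

Eigenvalues and multiplicities (the geometric multiplicity of λ is n − rank(A − λI), which equals the number of Jordan blocks for λ):
  λ = -1: algebraic multiplicity = 5, geometric multiplicity = 3

Determining the block sizes for each eigenvalue:
  λ = -1: with am = 5 and gm = 3, the partition is not yet determined (e.g. several partitions of 5 into 3 parts exist). Let N = A − (-1)·I. Computing rank(N^1) = 2, rank(N^2) = 0; the number of blocks of size ≥ j is rank(N^{j−1}) − rank(N^j), giving [3, 2]. So we have 2 block(s) of size 2, 1 block(s) of size 1 → block sizes [2, 2, 1]

Assembling the blocks gives a Jordan form
J =
  [-1,  1,  0,  0,  0]
  [ 0, -1,  0,  0,  0]
  [ 0,  0, -1,  1,  0]
  [ 0,  0,  0, -1,  0]
  [ 0,  0,  0,  0, -1]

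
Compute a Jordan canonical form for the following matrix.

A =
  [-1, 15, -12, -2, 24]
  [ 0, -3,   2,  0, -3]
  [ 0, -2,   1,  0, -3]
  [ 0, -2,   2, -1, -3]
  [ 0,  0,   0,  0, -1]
J_3(-1) ⊕ J_1(-1) ⊕ J_1(-1)

The characteristic polynomial is
  det(x·I − A) = x^5 + 5*x^4 + 10*x^3 + 10*x^2 + 5*x + 1 = (x + 1)^5

Eigenvalues and multiplicities (the geometric multiplicity of λ is n − rank(A − λI), which equals the number of Jordan blocks for λ):
  λ = -1: algebraic multiplicity = 5, geometric multiplicity = 3

Determining the block sizes for each eigenvalue:
  λ = -1: with am = 5 and gm = 3, the partition is not yet determined (e.g. several partitions of 5 into 3 parts exist). Let N = A − (-1)·I. Computing rank(N^1) = 2, rank(N^2) = 1, rank(N^3) = 0; the number of blocks of size ≥ j is rank(N^{j−1}) − rank(N^j), giving [3, 1, 1]. So we have 1 block(s) of size 3, 2 block(s) of size 1 → block sizes [3, 1, 1]

Assembling the blocks gives a Jordan form
J =
  [-1,  1,  0,  0,  0]
  [ 0, -1,  1,  0,  0]
  [ 0,  0, -1,  0,  0]
  [ 0,  0,  0, -1,  0]
  [ 0,  0,  0,  0, -1]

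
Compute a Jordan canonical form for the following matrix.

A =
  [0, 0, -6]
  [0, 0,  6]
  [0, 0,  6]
J_1(0) ⊕ J_1(0) ⊕ J_1(6)

The characteristic polynomial is
  det(x·I − A) = x^3 - 6*x^2 = x^2*(x - 6)

Eigenvalues and multiplicities (the geometric multiplicity of λ is n − rank(A − λI), which equals the number of Jordan blocks for λ):
  λ = 0: algebraic multiplicity = 2, geometric multiplicity = 2
  λ = 6: algebraic multiplicity = 1, geometric multiplicity = 1

Determining the block sizes for each eigenvalue:
  λ = 0: gm = am = 2, so every block has size 1 → block sizes [1, 1]
  λ = 6: one block (gm = 1), so the single block has size am = 1 → block sizes [1]

Assembling the blocks gives a Jordan form
J =
  [0, 0, 0]
  [0, 0, 0]
  [0, 0, 6]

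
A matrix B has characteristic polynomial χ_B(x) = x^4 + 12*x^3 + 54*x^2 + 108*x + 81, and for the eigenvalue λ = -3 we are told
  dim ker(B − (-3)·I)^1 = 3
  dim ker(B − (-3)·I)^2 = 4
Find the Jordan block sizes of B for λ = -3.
Block sizes for λ = -3: [2, 1, 1]

From the dimensions of kernels of powers, the number of Jordan blocks of size at least j is d_j − d_{j−1} where d_j = dim ker(N^j) (with d_0 = 0). Computing the differences gives [3, 1].
The number of blocks of size exactly k is (#blocks of size ≥ k) − (#blocks of size ≥ k + 1), so the partition is: 2 block(s) of size 1, 1 block(s) of size 2.
In nonincreasing order the block sizes are [2, 1, 1].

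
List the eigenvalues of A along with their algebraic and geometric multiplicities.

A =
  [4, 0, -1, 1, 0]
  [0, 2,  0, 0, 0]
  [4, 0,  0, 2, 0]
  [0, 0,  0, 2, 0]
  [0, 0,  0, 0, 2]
λ = 2: alg = 5, geom = 4

Step 1 — factor the characteristic polynomial to read off the algebraic multiplicities:
  χ_A(x) = (x - 2)^5

Step 2 — compute geometric multiplicities via the rank-nullity identity g(λ) = n − rank(A − λI):
  rank(A − (2)·I) = 1, so dim ker(A − (2)·I) = n − 1 = 4

Summary:
  λ = 2: algebraic multiplicity = 5, geometric multiplicity = 4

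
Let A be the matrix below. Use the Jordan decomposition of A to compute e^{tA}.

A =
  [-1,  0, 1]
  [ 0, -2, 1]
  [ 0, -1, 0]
e^{tA} =
  [exp(-t), -t^2*exp(-t)/2, t^2*exp(-t)/2 + t*exp(-t)]
  [0, -t*exp(-t) + exp(-t), t*exp(-t)]
  [0, -t*exp(-t), t*exp(-t) + exp(-t)]

Strategy: write A = P · J · P⁻¹ where J is a Jordan canonical form, so e^{tA} = P · e^{tJ} · P⁻¹, and e^{tJ} can be computed block-by-block.

A has Jordan form
J =
  [-1,  1,  0]
  [ 0, -1,  1]
  [ 0,  0, -1]
(up to reordering of blocks).

Per-block formulas:
  For a 3×3 Jordan block J_3(-1): exp(t · J_3(-1)) = e^(-1t)·(I + t·N + (t^2/2)·N^2), where N is the 3×3 nilpotent shift.

After assembling e^{tJ} and conjugating by P, we get:

e^{tA} =
  [exp(-t), -t^2*exp(-t)/2, t^2*exp(-t)/2 + t*exp(-t)]
  [0, -t*exp(-t) + exp(-t), t*exp(-t)]
  [0, -t*exp(-t), t*exp(-t) + exp(-t)]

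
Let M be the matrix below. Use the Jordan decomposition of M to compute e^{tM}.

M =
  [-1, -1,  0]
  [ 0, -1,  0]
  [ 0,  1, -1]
e^{tM} =
  [exp(-t), -t*exp(-t), 0]
  [0, exp(-t), 0]
  [0, t*exp(-t), exp(-t)]

Strategy: write M = P · J · P⁻¹ where J is a Jordan canonical form, so e^{tM} = P · e^{tJ} · P⁻¹, and e^{tJ} can be computed block-by-block.

M has Jordan form
J =
  [-1,  1,  0]
  [ 0, -1,  0]
  [ 0,  0, -1]
(up to reordering of blocks).

Per-block formulas:
  For a 1×1 block at λ = -1: exp(t · [-1]) = [e^(-1t)].
  For a 2×2 Jordan block J_2(-1): exp(t · J_2(-1)) = e^(-1t)·(I + t·N), where N is the 2×2 nilpotent shift.

After assembling e^{tJ} and conjugating by P, we get:

e^{tM} =
  [exp(-t), -t*exp(-t), 0]
  [0, exp(-t), 0]
  [0, t*exp(-t), exp(-t)]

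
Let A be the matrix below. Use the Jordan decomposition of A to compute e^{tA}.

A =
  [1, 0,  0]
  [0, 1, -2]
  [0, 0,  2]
e^{tA} =
  [exp(t), 0, 0]
  [0, exp(t), -2*exp(2*t) + 2*exp(t)]
  [0, 0, exp(2*t)]

Strategy: write A = P · J · P⁻¹ where J is a Jordan canonical form, so e^{tA} = P · e^{tJ} · P⁻¹, and e^{tJ} can be computed block-by-block.

A has Jordan form
J =
  [1, 0, 0]
  [0, 1, 0]
  [0, 0, 2]
(up to reordering of blocks).

Per-block formulas:
  For a 1×1 block at λ = 1: exp(t · [1]) = [e^(1t)].
  For a 1×1 block at λ = 2: exp(t · [2]) = [e^(2t)].

After assembling e^{tJ} and conjugating by P, we get:

e^{tA} =
  [exp(t), 0, 0]
  [0, exp(t), -2*exp(2*t) + 2*exp(t)]
  [0, 0, exp(2*t)]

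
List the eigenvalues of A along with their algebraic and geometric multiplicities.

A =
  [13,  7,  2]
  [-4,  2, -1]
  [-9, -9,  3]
λ = 6: alg = 3, geom = 1

Step 1 — factor the characteristic polynomial to read off the algebraic multiplicities:
  χ_A(x) = (x - 6)^3

Step 2 — compute geometric multiplicities via the rank-nullity identity g(λ) = n − rank(A − λI):
  rank(A − (6)·I) = 2, so dim ker(A − (6)·I) = n − 2 = 1

Summary:
  λ = 6: algebraic multiplicity = 3, geometric multiplicity = 1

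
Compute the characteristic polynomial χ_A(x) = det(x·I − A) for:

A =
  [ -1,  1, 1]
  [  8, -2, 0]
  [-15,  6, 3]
x^3

Expanding det(x·I − A) (e.g. by cofactor expansion or by noting that A is similar to its Jordan form J, which has the same characteristic polynomial as A) gives
  χ_A(x) = x^3
which factors as x^3. The eigenvalues (with algebraic multiplicities) are λ = 0 with multiplicity 3.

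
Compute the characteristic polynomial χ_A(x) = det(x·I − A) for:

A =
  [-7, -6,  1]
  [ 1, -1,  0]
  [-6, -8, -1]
x^3 + 9*x^2 + 27*x + 27

Expanding det(x·I − A) (e.g. by cofactor expansion or by noting that A is similar to its Jordan form J, which has the same characteristic polynomial as A) gives
  χ_A(x) = x^3 + 9*x^2 + 27*x + 27
which factors as (x + 3)^3. The eigenvalues (with algebraic multiplicities) are λ = -3 with multiplicity 3.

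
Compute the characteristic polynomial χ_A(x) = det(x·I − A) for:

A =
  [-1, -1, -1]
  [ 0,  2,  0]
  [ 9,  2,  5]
x^3 - 6*x^2 + 12*x - 8

Expanding det(x·I − A) (e.g. by cofactor expansion or by noting that A is similar to its Jordan form J, which has the same characteristic polynomial as A) gives
  χ_A(x) = x^3 - 6*x^2 + 12*x - 8
which factors as (x - 2)^3. The eigenvalues (with algebraic multiplicities) are λ = 2 with multiplicity 3.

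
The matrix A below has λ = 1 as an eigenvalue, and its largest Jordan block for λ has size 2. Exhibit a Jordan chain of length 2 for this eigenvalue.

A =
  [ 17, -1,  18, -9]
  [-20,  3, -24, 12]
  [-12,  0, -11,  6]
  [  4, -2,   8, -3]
A Jordan chain for λ = 1 of length 2:
v_1 = (-1, 2, 0, -2)ᵀ
v_2 = (0, 1, 0, 0)ᵀ

Let N = A − (1)·I. We want v_2 with N^2 v_2 = 0 but N^1 v_2 ≠ 0; then v_{j-1} := N · v_j for j = 2, …, 2.

Pick v_2 = (0, 1, 0, 0)ᵀ.
Then v_1 = N · v_2 = (-1, 2, 0, -2)ᵀ.

Sanity check: (A − (1)·I) v_1 = (0, 0, 0, 0)ᵀ = 0. ✓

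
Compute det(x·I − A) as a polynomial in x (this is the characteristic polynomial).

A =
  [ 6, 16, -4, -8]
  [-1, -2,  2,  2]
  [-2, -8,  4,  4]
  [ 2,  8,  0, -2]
x^4 - 6*x^3 + 12*x^2 - 8*x

Expanding det(x·I − A) (e.g. by cofactor expansion or by noting that A is similar to its Jordan form J, which has the same characteristic polynomial as A) gives
  χ_A(x) = x^4 - 6*x^3 + 12*x^2 - 8*x
which factors as x*(x - 2)^3. The eigenvalues (with algebraic multiplicities) are λ = 0 with multiplicity 1, λ = 2 with multiplicity 3.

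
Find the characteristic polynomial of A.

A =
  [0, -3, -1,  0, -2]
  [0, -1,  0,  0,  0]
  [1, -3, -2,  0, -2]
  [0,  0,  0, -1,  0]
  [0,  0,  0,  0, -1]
x^5 + 5*x^4 + 10*x^3 + 10*x^2 + 5*x + 1

Expanding det(x·I − A) (e.g. by cofactor expansion or by noting that A is similar to its Jordan form J, which has the same characteristic polynomial as A) gives
  χ_A(x) = x^5 + 5*x^4 + 10*x^3 + 10*x^2 + 5*x + 1
which factors as (x + 1)^5. The eigenvalues (with algebraic multiplicities) are λ = -1 with multiplicity 5.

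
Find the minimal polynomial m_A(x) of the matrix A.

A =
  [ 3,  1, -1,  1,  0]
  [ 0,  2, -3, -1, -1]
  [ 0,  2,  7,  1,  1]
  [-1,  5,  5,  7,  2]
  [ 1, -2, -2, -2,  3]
x^4 - 18*x^3 + 121*x^2 - 360*x + 400

The characteristic polynomial is χ_A(x) = (x - 5)^2*(x - 4)^3, so the eigenvalues are known. The minimal polynomial is
  m_A(x) = Π_λ (x − λ)^{k_λ}
where k_λ is the size of the *largest* Jordan block for λ (equivalently, the smallest k with (A − λI)^k v = 0 for every generalised eigenvector v of λ).

  λ = 4: largest Jordan block has size 2, contributing (x − 4)^2
  λ = 5: largest Jordan block has size 2, contributing (x − 5)^2

So m_A(x) = (x - 5)^2*(x - 4)^2 = x^4 - 18*x^3 + 121*x^2 - 360*x + 400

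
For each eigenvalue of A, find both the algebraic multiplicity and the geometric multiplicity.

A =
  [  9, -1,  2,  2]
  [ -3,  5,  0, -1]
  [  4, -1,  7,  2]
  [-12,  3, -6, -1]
λ = 5: alg = 4, geom = 2

Step 1 — factor the characteristic polynomial to read off the algebraic multiplicities:
  χ_A(x) = (x - 5)^4

Step 2 — compute geometric multiplicities via the rank-nullity identity g(λ) = n − rank(A − λI):
  rank(A − (5)·I) = 2, so dim ker(A − (5)·I) = n − 2 = 2

Summary:
  λ = 5: algebraic multiplicity = 4, geometric multiplicity = 2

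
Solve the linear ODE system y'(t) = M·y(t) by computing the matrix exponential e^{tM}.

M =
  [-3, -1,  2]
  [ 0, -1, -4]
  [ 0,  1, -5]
e^{tM} =
  [exp(-3*t), -t*exp(-3*t), 2*t*exp(-3*t)]
  [0, 2*t*exp(-3*t) + exp(-3*t), -4*t*exp(-3*t)]
  [0, t*exp(-3*t), -2*t*exp(-3*t) + exp(-3*t)]

Strategy: write M = P · J · P⁻¹ where J is a Jordan canonical form, so e^{tM} = P · e^{tJ} · P⁻¹, and e^{tJ} can be computed block-by-block.

M has Jordan form
J =
  [-3,  1,  0]
  [ 0, -3,  0]
  [ 0,  0, -3]
(up to reordering of blocks).

Per-block formulas:
  For a 2×2 Jordan block J_2(-3): exp(t · J_2(-3)) = e^(-3t)·(I + t·N), where N is the 2×2 nilpotent shift.
  For a 1×1 block at λ = -3: exp(t · [-3]) = [e^(-3t)].

After assembling e^{tJ} and conjugating by P, we get:

e^{tM} =
  [exp(-3*t), -t*exp(-3*t), 2*t*exp(-3*t)]
  [0, 2*t*exp(-3*t) + exp(-3*t), -4*t*exp(-3*t)]
  [0, t*exp(-3*t), -2*t*exp(-3*t) + exp(-3*t)]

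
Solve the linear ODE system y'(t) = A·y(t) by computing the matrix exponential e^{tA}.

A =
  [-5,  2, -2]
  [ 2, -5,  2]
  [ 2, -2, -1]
e^{tA} =
  [exp(-5*t), exp(-3*t) - exp(-5*t), -exp(-3*t) + exp(-5*t)]
  [exp(-3*t) - exp(-5*t), exp(-5*t), exp(-3*t) - exp(-5*t)]
  [exp(-3*t) - exp(-5*t), -exp(-3*t) + exp(-5*t), 2*exp(-3*t) - exp(-5*t)]

Strategy: write A = P · J · P⁻¹ where J is a Jordan canonical form, so e^{tA} = P · e^{tJ} · P⁻¹, and e^{tJ} can be computed block-by-block.

A has Jordan form
J =
  [-5,  0,  0]
  [ 0, -3,  0]
  [ 0,  0, -3]
(up to reordering of blocks).

Per-block formulas:
  For a 1×1 block at λ = -5: exp(t · [-5]) = [e^(-5t)].
  For a 1×1 block at λ = -3: exp(t · [-3]) = [e^(-3t)].

After assembling e^{tJ} and conjugating by P, we get:

e^{tA} =
  [exp(-5*t), exp(-3*t) - exp(-5*t), -exp(-3*t) + exp(-5*t)]
  [exp(-3*t) - exp(-5*t), exp(-5*t), exp(-3*t) - exp(-5*t)]
  [exp(-3*t) - exp(-5*t), -exp(-3*t) + exp(-5*t), 2*exp(-3*t) - exp(-5*t)]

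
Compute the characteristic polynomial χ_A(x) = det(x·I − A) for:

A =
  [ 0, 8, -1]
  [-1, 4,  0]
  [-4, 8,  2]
x^3 - 6*x^2 + 12*x - 8

Expanding det(x·I − A) (e.g. by cofactor expansion or by noting that A is similar to its Jordan form J, which has the same characteristic polynomial as A) gives
  χ_A(x) = x^3 - 6*x^2 + 12*x - 8
which factors as (x - 2)^3. The eigenvalues (with algebraic multiplicities) are λ = 2 with multiplicity 3.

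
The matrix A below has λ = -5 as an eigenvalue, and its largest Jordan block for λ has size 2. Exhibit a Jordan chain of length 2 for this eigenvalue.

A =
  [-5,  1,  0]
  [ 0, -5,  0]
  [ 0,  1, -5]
A Jordan chain for λ = -5 of length 2:
v_1 = (1, 0, 1)ᵀ
v_2 = (0, 1, 0)ᵀ

Let N = A − (-5)·I. We want v_2 with N^2 v_2 = 0 but N^1 v_2 ≠ 0; then v_{j-1} := N · v_j for j = 2, …, 2.

Pick v_2 = (0, 1, 0)ᵀ.
Then v_1 = N · v_2 = (1, 0, 1)ᵀ.

Sanity check: (A − (-5)·I) v_1 = (0, 0, 0)ᵀ = 0. ✓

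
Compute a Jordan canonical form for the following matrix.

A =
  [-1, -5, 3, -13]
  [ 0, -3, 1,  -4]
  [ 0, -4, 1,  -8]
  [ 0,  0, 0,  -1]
J_3(-1) ⊕ J_1(-1)

The characteristic polynomial is
  det(x·I − A) = x^4 + 4*x^3 + 6*x^2 + 4*x + 1 = (x + 1)^4

Eigenvalues and multiplicities (the geometric multiplicity of λ is n − rank(A − λI), which equals the number of Jordan blocks for λ):
  λ = -1: algebraic multiplicity = 4, geometric multiplicity = 2

Determining the block sizes for each eigenvalue:
  λ = -1: with am = 4 and gm = 2, the partition is not yet determined (e.g. several partitions of 4 into 2 parts exist). Let N = A − (-1)·I. Computing rank(N^1) = 2, rank(N^2) = 1, rank(N^3) = 0; the number of blocks of size ≥ j is rank(N^{j−1}) − rank(N^j), giving [2, 1, 1]. So we have 1 block(s) of size 3, 1 block(s) of size 1 → block sizes [3, 1]

Assembling the blocks gives a Jordan form
J =
  [-1,  1,  0,  0]
  [ 0, -1,  1,  0]
  [ 0,  0, -1,  0]
  [ 0,  0,  0, -1]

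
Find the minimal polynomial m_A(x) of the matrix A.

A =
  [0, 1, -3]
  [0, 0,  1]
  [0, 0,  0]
x^3

The characteristic polynomial is χ_A(x) = x^3, so the eigenvalues are known. The minimal polynomial is
  m_A(x) = Π_λ (x − λ)^{k_λ}
where k_λ is the size of the *largest* Jordan block for λ (equivalently, the smallest k with (A − λI)^k v = 0 for every generalised eigenvector v of λ).

  λ = 0: largest Jordan block has size 3, contributing (x − 0)^3

So m_A(x) = x^3 = x^3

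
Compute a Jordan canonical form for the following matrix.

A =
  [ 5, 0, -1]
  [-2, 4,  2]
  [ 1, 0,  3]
J_2(4) ⊕ J_1(4)

The characteristic polynomial is
  det(x·I − A) = x^3 - 12*x^2 + 48*x - 64 = (x - 4)^3

Eigenvalues and multiplicities (the geometric multiplicity of λ is n − rank(A − λI), which equals the number of Jordan blocks for λ):
  λ = 4: algebraic multiplicity = 3, geometric multiplicity = 2

Determining the block sizes for each eigenvalue:
  λ = 4: 2 blocks summing to 3 forces exactly one block of size 2 and the rest size 1 → block sizes [2, 1]

Assembling the blocks gives a Jordan form
J =
  [4, 1, 0]
  [0, 4, 0]
  [0, 0, 4]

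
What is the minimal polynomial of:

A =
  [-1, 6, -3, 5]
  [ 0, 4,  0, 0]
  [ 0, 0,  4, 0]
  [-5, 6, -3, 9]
x^2 - 8*x + 16

The characteristic polynomial is χ_A(x) = (x - 4)^4, so the eigenvalues are known. The minimal polynomial is
  m_A(x) = Π_λ (x − λ)^{k_λ}
where k_λ is the size of the *largest* Jordan block for λ (equivalently, the smallest k with (A − λI)^k v = 0 for every generalised eigenvector v of λ).

  λ = 4: largest Jordan block has size 2, contributing (x − 4)^2

So m_A(x) = (x - 4)^2 = x^2 - 8*x + 16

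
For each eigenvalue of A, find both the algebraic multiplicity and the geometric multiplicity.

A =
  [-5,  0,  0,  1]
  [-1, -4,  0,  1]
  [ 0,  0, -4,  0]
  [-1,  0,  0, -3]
λ = -4: alg = 4, geom = 3

Step 1 — factor the characteristic polynomial to read off the algebraic multiplicities:
  χ_A(x) = (x + 4)^4

Step 2 — compute geometric multiplicities via the rank-nullity identity g(λ) = n − rank(A − λI):
  rank(A − (-4)·I) = 1, so dim ker(A − (-4)·I) = n − 1 = 3

Summary:
  λ = -4: algebraic multiplicity = 4, geometric multiplicity = 3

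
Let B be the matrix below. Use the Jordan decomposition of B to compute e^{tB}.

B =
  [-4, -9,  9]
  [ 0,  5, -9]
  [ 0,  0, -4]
e^{tB} =
  [exp(-4*t), -exp(5*t) + exp(-4*t), exp(5*t) - exp(-4*t)]
  [0, exp(5*t), -exp(5*t) + exp(-4*t)]
  [0, 0, exp(-4*t)]

Strategy: write B = P · J · P⁻¹ where J is a Jordan canonical form, so e^{tB} = P · e^{tJ} · P⁻¹, and e^{tJ} can be computed block-by-block.

B has Jordan form
J =
  [-4,  0, 0]
  [ 0, -4, 0]
  [ 0,  0, 5]
(up to reordering of blocks).

Per-block formulas:
  For a 1×1 block at λ = -4: exp(t · [-4]) = [e^(-4t)].
  For a 1×1 block at λ = 5: exp(t · [5]) = [e^(5t)].

After assembling e^{tJ} and conjugating by P, we get:

e^{tB} =
  [exp(-4*t), -exp(5*t) + exp(-4*t), exp(5*t) - exp(-4*t)]
  [0, exp(5*t), -exp(5*t) + exp(-4*t)]
  [0, 0, exp(-4*t)]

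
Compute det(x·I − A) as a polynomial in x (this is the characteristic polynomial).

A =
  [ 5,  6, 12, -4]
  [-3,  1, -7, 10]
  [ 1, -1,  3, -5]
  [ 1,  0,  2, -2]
x^4 - 7*x^3 + 18*x^2 - 20*x + 8

Expanding det(x·I − A) (e.g. by cofactor expansion or by noting that A is similar to its Jordan form J, which has the same characteristic polynomial as A) gives
  χ_A(x) = x^4 - 7*x^3 + 18*x^2 - 20*x + 8
which factors as (x - 2)^3*(x - 1). The eigenvalues (with algebraic multiplicities) are λ = 1 with multiplicity 1, λ = 2 with multiplicity 3.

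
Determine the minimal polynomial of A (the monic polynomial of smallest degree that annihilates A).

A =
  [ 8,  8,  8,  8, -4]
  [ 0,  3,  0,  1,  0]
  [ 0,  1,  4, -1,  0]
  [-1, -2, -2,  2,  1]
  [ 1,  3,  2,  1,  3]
x^3 - 12*x^2 + 48*x - 64

The characteristic polynomial is χ_A(x) = (x - 4)^5, so the eigenvalues are known. The minimal polynomial is
  m_A(x) = Π_λ (x − λ)^{k_λ}
where k_λ is the size of the *largest* Jordan block for λ (equivalently, the smallest k with (A − λI)^k v = 0 for every generalised eigenvector v of λ).

  λ = 4: largest Jordan block has size 3, contributing (x − 4)^3

So m_A(x) = (x - 4)^3 = x^3 - 12*x^2 + 48*x - 64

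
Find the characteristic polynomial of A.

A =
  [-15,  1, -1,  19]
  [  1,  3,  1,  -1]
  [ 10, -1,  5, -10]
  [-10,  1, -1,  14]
x^4 - 7*x^3 - 12*x^2 + 176*x - 320

Expanding det(x·I − A) (e.g. by cofactor expansion or by noting that A is similar to its Jordan form J, which has the same characteristic polynomial as A) gives
  χ_A(x) = x^4 - 7*x^3 - 12*x^2 + 176*x - 320
which factors as (x - 4)^3*(x + 5). The eigenvalues (with algebraic multiplicities) are λ = -5 with multiplicity 1, λ = 4 with multiplicity 3.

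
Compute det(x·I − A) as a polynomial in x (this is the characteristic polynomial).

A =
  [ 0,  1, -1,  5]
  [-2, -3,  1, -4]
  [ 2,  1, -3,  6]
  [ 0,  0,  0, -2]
x^4 + 8*x^3 + 24*x^2 + 32*x + 16

Expanding det(x·I − A) (e.g. by cofactor expansion or by noting that A is similar to its Jordan form J, which has the same characteristic polynomial as A) gives
  χ_A(x) = x^4 + 8*x^3 + 24*x^2 + 32*x + 16
which factors as (x + 2)^4. The eigenvalues (with algebraic multiplicities) are λ = -2 with multiplicity 4.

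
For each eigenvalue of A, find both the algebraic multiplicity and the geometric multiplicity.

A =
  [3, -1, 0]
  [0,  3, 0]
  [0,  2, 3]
λ = 3: alg = 3, geom = 2

Step 1 — factor the characteristic polynomial to read off the algebraic multiplicities:
  χ_A(x) = (x - 3)^3

Step 2 — compute geometric multiplicities via the rank-nullity identity g(λ) = n − rank(A − λI):
  rank(A − (3)·I) = 1, so dim ker(A − (3)·I) = n − 1 = 2

Summary:
  λ = 3: algebraic multiplicity = 3, geometric multiplicity = 2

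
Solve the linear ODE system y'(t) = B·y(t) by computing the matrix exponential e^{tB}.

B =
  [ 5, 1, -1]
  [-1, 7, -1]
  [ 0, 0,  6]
e^{tB} =
  [-t*exp(6*t) + exp(6*t), t*exp(6*t), -t*exp(6*t)]
  [-t*exp(6*t), t*exp(6*t) + exp(6*t), -t*exp(6*t)]
  [0, 0, exp(6*t)]

Strategy: write B = P · J · P⁻¹ where J is a Jordan canonical form, so e^{tB} = P · e^{tJ} · P⁻¹, and e^{tJ} can be computed block-by-block.

B has Jordan form
J =
  [6, 1, 0]
  [0, 6, 0]
  [0, 0, 6]
(up to reordering of blocks).

Per-block formulas:
  For a 1×1 block at λ = 6: exp(t · [6]) = [e^(6t)].
  For a 2×2 Jordan block J_2(6): exp(t · J_2(6)) = e^(6t)·(I + t·N), where N is the 2×2 nilpotent shift.

After assembling e^{tJ} and conjugating by P, we get:

e^{tB} =
  [-t*exp(6*t) + exp(6*t), t*exp(6*t), -t*exp(6*t)]
  [-t*exp(6*t), t*exp(6*t) + exp(6*t), -t*exp(6*t)]
  [0, 0, exp(6*t)]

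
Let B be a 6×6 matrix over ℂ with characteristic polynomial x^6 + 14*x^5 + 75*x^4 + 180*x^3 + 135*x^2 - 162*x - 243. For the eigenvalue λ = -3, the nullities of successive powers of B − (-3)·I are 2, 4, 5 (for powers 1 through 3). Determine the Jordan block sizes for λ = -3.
Block sizes for λ = -3: [3, 2]

From the dimensions of kernels of powers, the number of Jordan blocks of size at least j is d_j − d_{j−1} where d_j = dim ker(N^j) (with d_0 = 0). Computing the differences gives [2, 2, 1].
The number of blocks of size exactly k is (#blocks of size ≥ k) − (#blocks of size ≥ k + 1), so the partition is: 1 block(s) of size 2, 1 block(s) of size 3.
In nonincreasing order the block sizes are [3, 2].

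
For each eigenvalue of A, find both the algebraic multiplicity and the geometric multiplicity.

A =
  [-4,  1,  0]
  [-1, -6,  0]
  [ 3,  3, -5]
λ = -5: alg = 3, geom = 2

Step 1 — factor the characteristic polynomial to read off the algebraic multiplicities:
  χ_A(x) = (x + 5)^3

Step 2 — compute geometric multiplicities via the rank-nullity identity g(λ) = n − rank(A − λI):
  rank(A − (-5)·I) = 1, so dim ker(A − (-5)·I) = n − 1 = 2

Summary:
  λ = -5: algebraic multiplicity = 3, geometric multiplicity = 2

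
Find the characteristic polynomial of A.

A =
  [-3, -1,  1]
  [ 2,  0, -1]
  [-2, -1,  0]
x^3 + 3*x^2 + 3*x + 1

Expanding det(x·I − A) (e.g. by cofactor expansion or by noting that A is similar to its Jordan form J, which has the same characteristic polynomial as A) gives
  χ_A(x) = x^3 + 3*x^2 + 3*x + 1
which factors as (x + 1)^3. The eigenvalues (with algebraic multiplicities) are λ = -1 with multiplicity 3.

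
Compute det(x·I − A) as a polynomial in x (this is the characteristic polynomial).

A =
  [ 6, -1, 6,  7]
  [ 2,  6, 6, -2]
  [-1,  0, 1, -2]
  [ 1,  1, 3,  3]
x^4 - 16*x^3 + 96*x^2 - 256*x + 256

Expanding det(x·I − A) (e.g. by cofactor expansion or by noting that A is similar to its Jordan form J, which has the same characteristic polynomial as A) gives
  χ_A(x) = x^4 - 16*x^3 + 96*x^2 - 256*x + 256
which factors as (x - 4)^4. The eigenvalues (with algebraic multiplicities) are λ = 4 with multiplicity 4.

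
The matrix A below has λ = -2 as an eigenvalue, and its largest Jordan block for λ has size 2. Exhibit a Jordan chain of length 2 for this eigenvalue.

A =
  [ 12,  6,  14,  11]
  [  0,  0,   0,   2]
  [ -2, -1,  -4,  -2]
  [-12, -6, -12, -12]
A Jordan chain for λ = -2 of length 2:
v_1 = (-1, 0, 1, 0)ᵀ
v_2 = (1, 3, 0, -3)ᵀ

Let N = A − (-2)·I. We want v_2 with N^2 v_2 = 0 but N^1 v_2 ≠ 0; then v_{j-1} := N · v_j for j = 2, …, 2.

Pick v_2 = (1, 3, 0, -3)ᵀ.
Then v_1 = N · v_2 = (-1, 0, 1, 0)ᵀ.

Sanity check: (A − (-2)·I) v_1 = (0, 0, 0, 0)ᵀ = 0. ✓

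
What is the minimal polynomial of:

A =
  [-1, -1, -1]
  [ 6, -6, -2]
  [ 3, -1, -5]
x^2 + 8*x + 16

The characteristic polynomial is χ_A(x) = (x + 4)^3, so the eigenvalues are known. The minimal polynomial is
  m_A(x) = Π_λ (x − λ)^{k_λ}
where k_λ is the size of the *largest* Jordan block for λ (equivalently, the smallest k with (A − λI)^k v = 0 for every generalised eigenvector v of λ).

  λ = -4: largest Jordan block has size 2, contributing (x + 4)^2

So m_A(x) = (x + 4)^2 = x^2 + 8*x + 16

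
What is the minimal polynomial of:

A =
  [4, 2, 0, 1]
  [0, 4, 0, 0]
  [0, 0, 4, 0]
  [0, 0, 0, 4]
x^2 - 8*x + 16

The characteristic polynomial is χ_A(x) = (x - 4)^4, so the eigenvalues are known. The minimal polynomial is
  m_A(x) = Π_λ (x − λ)^{k_λ}
where k_λ is the size of the *largest* Jordan block for λ (equivalently, the smallest k with (A − λI)^k v = 0 for every generalised eigenvector v of λ).

  λ = 4: largest Jordan block has size 2, contributing (x − 4)^2

So m_A(x) = (x - 4)^2 = x^2 - 8*x + 16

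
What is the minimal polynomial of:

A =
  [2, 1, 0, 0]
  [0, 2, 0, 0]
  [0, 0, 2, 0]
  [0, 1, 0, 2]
x^2 - 4*x + 4

The characteristic polynomial is χ_A(x) = (x - 2)^4, so the eigenvalues are known. The minimal polynomial is
  m_A(x) = Π_λ (x − λ)^{k_λ}
where k_λ is the size of the *largest* Jordan block for λ (equivalently, the smallest k with (A − λI)^k v = 0 for every generalised eigenvector v of λ).

  λ = 2: largest Jordan block has size 2, contributing (x − 2)^2

So m_A(x) = (x - 2)^2 = x^2 - 4*x + 4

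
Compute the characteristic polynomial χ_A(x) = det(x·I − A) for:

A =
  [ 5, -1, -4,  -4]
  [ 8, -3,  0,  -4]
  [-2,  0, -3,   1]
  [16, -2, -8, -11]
x^4 + 12*x^3 + 54*x^2 + 108*x + 81

Expanding det(x·I − A) (e.g. by cofactor expansion or by noting that A is similar to its Jordan form J, which has the same characteristic polynomial as A) gives
  χ_A(x) = x^4 + 12*x^3 + 54*x^2 + 108*x + 81
which factors as (x + 3)^4. The eigenvalues (with algebraic multiplicities) are λ = -3 with multiplicity 4.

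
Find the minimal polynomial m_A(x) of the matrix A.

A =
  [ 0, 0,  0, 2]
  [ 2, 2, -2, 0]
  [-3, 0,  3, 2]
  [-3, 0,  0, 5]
x^2 - 5*x + 6

The characteristic polynomial is χ_A(x) = (x - 3)^2*(x - 2)^2, so the eigenvalues are known. The minimal polynomial is
  m_A(x) = Π_λ (x − λ)^{k_λ}
where k_λ is the size of the *largest* Jordan block for λ (equivalently, the smallest k with (A − λI)^k v = 0 for every generalised eigenvector v of λ).

  λ = 2: largest Jordan block has size 1, contributing (x − 2)
  λ = 3: largest Jordan block has size 1, contributing (x − 3)

So m_A(x) = (x - 3)*(x - 2) = x^2 - 5*x + 6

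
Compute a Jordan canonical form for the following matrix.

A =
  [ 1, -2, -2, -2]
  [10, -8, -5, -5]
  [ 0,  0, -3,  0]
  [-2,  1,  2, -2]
J_3(-3) ⊕ J_1(-3)

The characteristic polynomial is
  det(x·I − A) = x^4 + 12*x^3 + 54*x^2 + 108*x + 81 = (x + 3)^4

Eigenvalues and multiplicities (the geometric multiplicity of λ is n − rank(A − λI), which equals the number of Jordan blocks for λ):
  λ = -3: algebraic multiplicity = 4, geometric multiplicity = 2

Determining the block sizes for each eigenvalue:
  λ = -3: with am = 4 and gm = 2, the partition is not yet determined (e.g. several partitions of 4 into 2 parts exist). Let N = A − (-3)·I. Computing rank(N^1) = 2, rank(N^2) = 1, rank(N^3) = 0; the number of blocks of size ≥ j is rank(N^{j−1}) − rank(N^j), giving [2, 1, 1]. So we have 1 block(s) of size 3, 1 block(s) of size 1 → block sizes [3, 1]

Assembling the blocks gives a Jordan form
J =
  [-3,  1,  0,  0]
  [ 0, -3,  1,  0]
  [ 0,  0, -3,  0]
  [ 0,  0,  0, -3]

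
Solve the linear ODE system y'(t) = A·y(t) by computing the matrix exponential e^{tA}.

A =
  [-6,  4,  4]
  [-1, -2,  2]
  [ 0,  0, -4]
e^{tA} =
  [-2*t*exp(-4*t) + exp(-4*t), 4*t*exp(-4*t), 4*t*exp(-4*t)]
  [-t*exp(-4*t), 2*t*exp(-4*t) + exp(-4*t), 2*t*exp(-4*t)]
  [0, 0, exp(-4*t)]

Strategy: write A = P · J · P⁻¹ where J is a Jordan canonical form, so e^{tA} = P · e^{tJ} · P⁻¹, and e^{tJ} can be computed block-by-block.

A has Jordan form
J =
  [-4,  1,  0]
  [ 0, -4,  0]
  [ 0,  0, -4]
(up to reordering of blocks).

Per-block formulas:
  For a 1×1 block at λ = -4: exp(t · [-4]) = [e^(-4t)].
  For a 2×2 Jordan block J_2(-4): exp(t · J_2(-4)) = e^(-4t)·(I + t·N), where N is the 2×2 nilpotent shift.

After assembling e^{tJ} and conjugating by P, we get:

e^{tA} =
  [-2*t*exp(-4*t) + exp(-4*t), 4*t*exp(-4*t), 4*t*exp(-4*t)]
  [-t*exp(-4*t), 2*t*exp(-4*t) + exp(-4*t), 2*t*exp(-4*t)]
  [0, 0, exp(-4*t)]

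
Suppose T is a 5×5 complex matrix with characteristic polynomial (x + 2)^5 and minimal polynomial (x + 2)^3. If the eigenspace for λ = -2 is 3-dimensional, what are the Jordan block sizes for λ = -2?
Block sizes for λ = -2: [3, 1, 1]

Step 1 — from the characteristic polynomial, algebraic multiplicity of λ = -2 is 5. From dim ker(T − (-2)·I) = 3, there are exactly 3 Jordan blocks for λ = -2.
Step 2 — from the minimal polynomial, the factor (x + 2)^3 tells us the largest block for λ = -2 has size 3.
Step 3 — with total size 5, 3 blocks, and largest block 3, the block sizes (in nonincreasing order) are [3, 1, 1].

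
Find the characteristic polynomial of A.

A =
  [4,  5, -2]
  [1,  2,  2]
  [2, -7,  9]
x^3 - 15*x^2 + 75*x - 125

Expanding det(x·I − A) (e.g. by cofactor expansion or by noting that A is similar to its Jordan form J, which has the same characteristic polynomial as A) gives
  χ_A(x) = x^3 - 15*x^2 + 75*x - 125
which factors as (x - 5)^3. The eigenvalues (with algebraic multiplicities) are λ = 5 with multiplicity 3.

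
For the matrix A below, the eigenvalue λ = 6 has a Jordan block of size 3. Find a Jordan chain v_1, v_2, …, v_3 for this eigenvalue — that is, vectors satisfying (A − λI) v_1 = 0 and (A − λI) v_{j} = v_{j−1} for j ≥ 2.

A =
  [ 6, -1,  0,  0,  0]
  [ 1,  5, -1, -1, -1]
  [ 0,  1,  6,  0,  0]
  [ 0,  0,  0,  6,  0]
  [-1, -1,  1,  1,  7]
A Jordan chain for λ = 6 of length 3:
v_1 = (-1, 0, 1, 0, -2)ᵀ
v_2 = (0, 1, 0, 0, -1)ᵀ
v_3 = (1, 0, 0, 0, 0)ᵀ

Let N = A − (6)·I. We want v_3 with N^3 v_3 = 0 but N^2 v_3 ≠ 0; then v_{j-1} := N · v_j for j = 3, …, 2.

Pick v_3 = (1, 0, 0, 0, 0)ᵀ.
Then v_2 = N · v_3 = (0, 1, 0, 0, -1)ᵀ.
Then v_1 = N · v_2 = (-1, 0, 1, 0, -2)ᵀ.

Sanity check: (A − (6)·I) v_1 = (0, 0, 0, 0, 0)ᵀ = 0. ✓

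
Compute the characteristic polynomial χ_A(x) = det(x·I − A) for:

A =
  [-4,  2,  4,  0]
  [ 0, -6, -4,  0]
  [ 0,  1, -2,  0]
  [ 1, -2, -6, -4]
x^4 + 16*x^3 + 96*x^2 + 256*x + 256

Expanding det(x·I − A) (e.g. by cofactor expansion or by noting that A is similar to its Jordan form J, which has the same characteristic polynomial as A) gives
  χ_A(x) = x^4 + 16*x^3 + 96*x^2 + 256*x + 256
which factors as (x + 4)^4. The eigenvalues (with algebraic multiplicities) are λ = -4 with multiplicity 4.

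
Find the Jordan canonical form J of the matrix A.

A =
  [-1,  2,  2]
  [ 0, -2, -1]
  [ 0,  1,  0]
J_2(-1) ⊕ J_1(-1)

The characteristic polynomial is
  det(x·I − A) = x^3 + 3*x^2 + 3*x + 1 = (x + 1)^3

Eigenvalues and multiplicities (the geometric multiplicity of λ is n − rank(A − λI), which equals the number of Jordan blocks for λ):
  λ = -1: algebraic multiplicity = 3, geometric multiplicity = 2

Determining the block sizes for each eigenvalue:
  λ = -1: 2 blocks summing to 3 forces exactly one block of size 2 and the rest size 1 → block sizes [2, 1]

Assembling the blocks gives a Jordan form
J =
  [-1,  1,  0]
  [ 0, -1,  0]
  [ 0,  0, -1]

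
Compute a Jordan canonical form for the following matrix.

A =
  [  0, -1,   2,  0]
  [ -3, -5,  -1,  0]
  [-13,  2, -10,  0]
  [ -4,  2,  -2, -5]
J_3(-5) ⊕ J_1(-5)

The characteristic polynomial is
  det(x·I − A) = x^4 + 20*x^3 + 150*x^2 + 500*x + 625 = (x + 5)^4

Eigenvalues and multiplicities (the geometric multiplicity of λ is n − rank(A − λI), which equals the number of Jordan blocks for λ):
  λ = -5: algebraic multiplicity = 4, geometric multiplicity = 2

Determining the block sizes for each eigenvalue:
  λ = -5: with am = 4 and gm = 2, the partition is not yet determined (e.g. several partitions of 4 into 2 parts exist). Let N = A − (-5)·I. Computing rank(N^1) = 2, rank(N^2) = 1, rank(N^3) = 0; the number of blocks of size ≥ j is rank(N^{j−1}) − rank(N^j), giving [2, 1, 1]. So we have 1 block(s) of size 3, 1 block(s) of size 1 → block sizes [3, 1]

Assembling the blocks gives a Jordan form
J =
  [-5,  1,  0,  0]
  [ 0, -5,  1,  0]
  [ 0,  0, -5,  0]
  [ 0,  0,  0, -5]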